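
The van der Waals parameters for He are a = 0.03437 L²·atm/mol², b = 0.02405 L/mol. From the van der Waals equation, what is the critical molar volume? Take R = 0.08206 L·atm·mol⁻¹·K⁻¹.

V_m,c ≈ 0.07215 L/mol

For a van der Waals gas, V_m,c = 3b.
V_m,c = 3×0.02405 = 0.07215 L/mol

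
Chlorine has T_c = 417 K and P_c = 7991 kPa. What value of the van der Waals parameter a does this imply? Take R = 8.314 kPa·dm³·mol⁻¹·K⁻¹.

a ≈ 634.6 kPa·dm⁶/mol²

From T_c = 8a/(27Rb) and P_c = a/(27b²): a = 27 R² T_c²/(64 P_c).
a = 27×(8.314)²×(417)²/(64×7991) = 324530796/511424 = 634.6 kPa·dm⁶/mol²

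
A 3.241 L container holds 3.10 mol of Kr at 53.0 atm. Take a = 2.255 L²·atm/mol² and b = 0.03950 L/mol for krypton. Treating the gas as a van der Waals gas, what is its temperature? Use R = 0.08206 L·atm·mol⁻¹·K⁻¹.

T = (P + a n²/V²)(V − nb)/(nR)
P + a n²/V² = 53.0 + (2.255)(3.10)²/(3.241)² = 55.063 atm
V − nb = 3.241 − (3.10)(0.03950) = 3.1186 L
T = (55.063)(3.1186)/((3.10)(0.08206)) = 675.0 K

T ≈ 675.0 K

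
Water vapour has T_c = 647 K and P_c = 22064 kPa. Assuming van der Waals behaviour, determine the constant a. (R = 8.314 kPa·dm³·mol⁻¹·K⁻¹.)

From T_c = 8a/(27Rb) and P_c = a/(27b²): a = 27 R² T_c²/(64 P_c).
a = 27×(8.314)²×(647)²/(64×22064) = 781254201/1412096 = 553.3 kPa·dm⁶/mol²

a ≈ 553.3 kPa·dm⁶/mol²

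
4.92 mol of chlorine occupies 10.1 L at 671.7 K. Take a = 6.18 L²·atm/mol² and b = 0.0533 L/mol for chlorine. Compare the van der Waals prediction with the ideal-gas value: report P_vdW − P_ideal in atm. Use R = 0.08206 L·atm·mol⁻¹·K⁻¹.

Ideal: P_ideal = nRT/V = (4.92)(0.08206)(671.7)/10.1 = 26.8504 atm
vdW: P = nRT/(V − nb) − a n²/V² = 271.189/9.83776 − 149.596/102.010 = 27.5661 − 1.46648 = 26.0996 atm
ΔP = 26.0996 − 26.8504 = -0.751 atm

ΔP ≈ -0.751 atm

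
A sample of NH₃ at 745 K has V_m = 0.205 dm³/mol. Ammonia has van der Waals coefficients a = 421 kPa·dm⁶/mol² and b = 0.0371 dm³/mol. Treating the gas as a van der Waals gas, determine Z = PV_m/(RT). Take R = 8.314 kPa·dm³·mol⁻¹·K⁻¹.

Z ≈ 0.8894

P = RT/(V_m − b) − a/V_m² = (8.314)(745)/(0.205 − 0.0371) − 421/(0.205)²
  = 6193.9/0.16790 − 10018 = 36890 − 10018 = 26872 kPa
Z = PV_m/(RT) = (26872)(0.205)/((8.314)(745)) = 5508.8/6193.9 = 0.8894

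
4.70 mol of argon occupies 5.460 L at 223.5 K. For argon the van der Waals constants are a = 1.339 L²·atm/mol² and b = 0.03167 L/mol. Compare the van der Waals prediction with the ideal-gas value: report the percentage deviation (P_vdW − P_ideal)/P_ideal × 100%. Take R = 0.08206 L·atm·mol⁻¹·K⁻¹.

Ideal: P_ideal = nRT/V = (4.70)(0.08206)(223.5)/5.460 = 15.7875 atm
vdW: P = nRT/(V − nb) − a n²/V² = 86.1999/5.31115 − 29.5785/29.8116 = 16.2300 − 0.992181 = 15.2378 atm
% deviation = (15.2378 − 15.7875)/15.7875 × 100% = -3.48%

-3.48 %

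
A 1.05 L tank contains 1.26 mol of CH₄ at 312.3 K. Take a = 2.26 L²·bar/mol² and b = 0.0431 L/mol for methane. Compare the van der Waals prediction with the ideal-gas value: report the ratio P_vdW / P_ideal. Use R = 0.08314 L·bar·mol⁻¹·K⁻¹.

Ideal: P_ideal = nRT/V = (1.26)(0.08314)(312.3)/1.05 = 31.1575 bar
vdW: P = nRT/(V − nb) − a n²/V² = 32.7154/0.995694 − 3.58798/1.10250 = 32.8569 − 3.25440 = 29.6025 bar
Ratio = 29.6025/31.1575 = 0.9501

P_vdW / P_ideal ≈ 0.9501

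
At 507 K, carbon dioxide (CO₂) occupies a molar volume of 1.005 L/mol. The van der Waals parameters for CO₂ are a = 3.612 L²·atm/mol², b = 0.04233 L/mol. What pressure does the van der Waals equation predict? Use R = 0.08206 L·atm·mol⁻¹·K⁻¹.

P ≈ 39.64 atm

P = RT/(V_m − b) − a/V_m²
RT/(V_m − b) = (0.08206)(507)/(1.005 − 0.04233) = 41.604/0.96267 = 43.217 atm
a/V_m² = 3.612/(1.005)² = 3.5761 atm
P = 43.217 − 3.5761 = 39.64 atm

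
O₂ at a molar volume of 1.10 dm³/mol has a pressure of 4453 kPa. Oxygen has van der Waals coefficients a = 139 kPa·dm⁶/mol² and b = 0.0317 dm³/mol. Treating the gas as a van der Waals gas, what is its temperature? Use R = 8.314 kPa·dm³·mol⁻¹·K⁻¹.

T ≈ 586.9 K

T = (P + a/V_m²)(V_m − b)/R
P + a/V_m² = 4453 + 139/(1.10)² = 4567.9 kPa
V_m − b = 1.10 − 0.0317 = 1.0683 dm³/mol
T = (4567.9)(1.0683)/8.314 = 586.9 K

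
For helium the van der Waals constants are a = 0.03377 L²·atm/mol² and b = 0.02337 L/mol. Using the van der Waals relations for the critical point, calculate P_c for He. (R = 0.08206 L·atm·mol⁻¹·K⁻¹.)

For a van der Waals gas, P_c = a/(27b²).
P_c = 0.03377/(27×(0.02337)²) = 0.03377/0.014746 = 2.290 atm

P_c ≈ 2.290 atm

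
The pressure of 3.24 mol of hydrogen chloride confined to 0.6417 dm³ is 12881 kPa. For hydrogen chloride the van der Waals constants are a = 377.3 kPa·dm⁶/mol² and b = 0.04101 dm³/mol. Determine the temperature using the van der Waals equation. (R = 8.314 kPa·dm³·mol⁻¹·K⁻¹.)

T ≈ 425.0 K

T = (P + a n²/V²)(V − nb)/(nR)
P + a n²/V² = 12881 + (377.3)(3.24)²/(0.6417)² = 22500 kPa
V − nb = 0.6417 − (3.24)(0.04101) = 0.50883 dm³
T = (22500)(0.50883)/((3.24)(8.314)) = 425.0 K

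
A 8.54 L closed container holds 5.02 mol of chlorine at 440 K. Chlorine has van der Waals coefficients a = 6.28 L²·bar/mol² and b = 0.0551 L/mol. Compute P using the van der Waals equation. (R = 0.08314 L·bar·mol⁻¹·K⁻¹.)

P = nRT/(V − nb) − a n²/V²
nRT/(V − nb) = (5.02)(0.08314)(440)/(8.54 − 5.02×0.0551) = 183.64/8.2634 = 22.223 bar
a n²/V² = (6.28)(5.02)²/(8.54)² = 2.1700 bar
P = 22.223 − 2.1700 = 20.05 bar

P ≈ 20.05 bar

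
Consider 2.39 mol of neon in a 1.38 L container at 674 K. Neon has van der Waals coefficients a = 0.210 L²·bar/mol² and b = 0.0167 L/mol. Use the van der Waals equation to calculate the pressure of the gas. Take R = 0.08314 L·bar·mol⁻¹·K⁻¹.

P = nRT/(V − nb) − a n²/V²
nRT/(V − nb) = (2.39)(0.08314)(674)/(1.38 − 2.39×0.0167) = 133.93/1.3401 = 99.940 bar
a n²/V² = (0.210)(2.39)²/(1.38)² = 0.62988 bar
P = 99.940 − 0.62988 = 99.31 bar

P ≈ 99.31 bar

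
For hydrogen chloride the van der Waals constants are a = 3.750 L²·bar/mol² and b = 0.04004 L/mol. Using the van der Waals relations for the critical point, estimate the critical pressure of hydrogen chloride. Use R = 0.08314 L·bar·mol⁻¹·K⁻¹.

For a van der Waals gas, P_c = a/(27b²).
P_c = 3.750/(27×(0.04004)²) = 3.750/0.043286 = 86.63 bar

P_c ≈ 86.63 bar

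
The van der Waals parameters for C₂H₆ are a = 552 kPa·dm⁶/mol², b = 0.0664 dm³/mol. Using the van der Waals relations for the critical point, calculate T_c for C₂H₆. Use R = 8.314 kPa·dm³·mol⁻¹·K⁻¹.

T_c ≈ 296.3 K

For a van der Waals gas, T_c = 8a/(27Rb).
T_c = 8×552/(27×8.314×0.0664) = 4416.0/14.905 = 296.3 K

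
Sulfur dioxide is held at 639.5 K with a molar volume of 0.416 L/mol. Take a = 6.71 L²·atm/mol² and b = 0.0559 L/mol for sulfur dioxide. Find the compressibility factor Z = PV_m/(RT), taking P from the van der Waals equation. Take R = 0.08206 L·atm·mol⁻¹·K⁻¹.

Z ≈ 0.8479

P = RT/(V_m − b) − a/V_m² = (0.08206)(639.5)/(0.416 − 0.0559) − 6.71/(0.416)²
  = 52.477/0.36010 − 38.774 = 145.73 − 38.774 = 106.96 atm
Z = PV_m/(RT) = (106.96)(0.416)/((0.08206)(639.5)) = 44.495/52.477 = 0.8479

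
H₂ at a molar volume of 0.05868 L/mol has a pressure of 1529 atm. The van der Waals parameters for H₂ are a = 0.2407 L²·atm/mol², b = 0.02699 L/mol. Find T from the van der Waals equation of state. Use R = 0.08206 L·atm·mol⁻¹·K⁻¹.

T ≈ 617.5 K

T = (P + a/V_m²)(V_m − b)/R
P + a/V_m² = 1529 + 0.2407/(0.05868)² = 1598.9 atm
V_m − b = 0.05868 − 0.02699 = 0.031690 L/mol
T = (1598.9)(0.031690)/0.08206 = 617.5 K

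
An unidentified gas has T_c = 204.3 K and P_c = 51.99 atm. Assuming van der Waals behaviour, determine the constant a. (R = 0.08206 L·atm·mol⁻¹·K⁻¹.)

From T_c = 8a/(27Rb) and P_c = a/(27b²): a = 27 R² T_c²/(64 P_c).
a = 27×(0.08206)²×(204.3)²/(64×51.99) = 7588.6/3327.4 = 2.281 L²·atm/mol²

a ≈ 2.281 L²·atm/mol²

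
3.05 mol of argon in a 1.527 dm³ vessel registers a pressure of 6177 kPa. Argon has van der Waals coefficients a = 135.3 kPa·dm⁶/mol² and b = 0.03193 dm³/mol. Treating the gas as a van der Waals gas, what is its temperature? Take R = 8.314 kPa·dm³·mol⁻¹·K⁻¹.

T = (P + a n²/V²)(V − nb)/(nR)
P + a n²/V² = 6177 + (135.3)(3.05)²/(1.527)² = 6716.8 kPa
V − nb = 1.527 − (3.05)(0.03193) = 1.4296 dm³
T = (6716.8)(1.4296)/((3.05)(8.314)) = 378.7 K

T ≈ 378.7 K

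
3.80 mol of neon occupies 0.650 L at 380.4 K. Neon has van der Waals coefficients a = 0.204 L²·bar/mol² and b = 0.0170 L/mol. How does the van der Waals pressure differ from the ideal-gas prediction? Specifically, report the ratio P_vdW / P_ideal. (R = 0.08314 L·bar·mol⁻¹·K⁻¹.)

Ideal: P_ideal = nRT/V = (3.80)(0.08314)(380.4)/0.650 = 184.893 bar
vdW: P = nRT/(V − nb) − a n²/V² = 120.181/0.585400 − 2.94576/0.422500 = 205.297 − 6.97221 = 198.325 bar
Ratio = 198.325/184.893 = 1.073

P_vdW / P_ideal ≈ 1.073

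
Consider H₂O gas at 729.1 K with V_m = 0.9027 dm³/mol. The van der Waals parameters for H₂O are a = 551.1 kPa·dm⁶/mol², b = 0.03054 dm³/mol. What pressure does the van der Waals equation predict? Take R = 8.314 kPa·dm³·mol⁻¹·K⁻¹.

P = RT/(V_m − b) − a/V_m²
RT/(V_m − b) = (8.314)(729.1)/(0.9027 − 0.03054) = 6061.7/0.87216 = 6950.2 kPa
a/V_m² = 551.1/(0.9027)² = 676.31 kPa
P = 6950.2 − 676.31 = 6274 kPa

P ≈ 6274 kPa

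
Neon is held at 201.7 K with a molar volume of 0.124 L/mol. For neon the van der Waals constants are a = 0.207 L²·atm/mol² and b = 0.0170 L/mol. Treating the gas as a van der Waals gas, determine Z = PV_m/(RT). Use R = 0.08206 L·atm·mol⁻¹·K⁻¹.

P = RT/(V_m − b) − a/V_m² = (0.08206)(201.7)/(0.124 − 0.0170) − 0.207/(0.124)²
  = 16.552/0.10700 − 13.463 = 154.69 − 13.463 = 141.23 atm
Z = PV_m/(RT) = (141.23)(0.124)/((0.08206)(201.7)) = 17.513/16.552 = 1.058

Z ≈ 1.058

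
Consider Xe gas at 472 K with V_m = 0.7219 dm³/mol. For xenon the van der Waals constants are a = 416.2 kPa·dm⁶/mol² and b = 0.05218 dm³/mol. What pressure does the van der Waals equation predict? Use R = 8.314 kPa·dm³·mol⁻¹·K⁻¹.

P ≈ 5061 kPa

P = RT/(V_m − b) − a/V_m²
RT/(V_m − b) = (8.314)(472)/(0.7219 − 0.05218) = 3924.2/0.66972 = 5859.5 kPa
a/V_m² = 416.2/(0.7219)² = 798.63 kPa
P = 5859.5 − 798.63 = 5061 kPa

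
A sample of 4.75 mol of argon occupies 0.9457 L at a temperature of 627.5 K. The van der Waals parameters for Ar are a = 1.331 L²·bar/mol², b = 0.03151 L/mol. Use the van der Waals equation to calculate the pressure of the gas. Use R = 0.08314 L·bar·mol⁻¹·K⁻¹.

P = nRT/(V − nb) − a n²/V²
nRT/(V − nb) = (4.75)(0.08314)(627.5)/(0.9457 − 4.75×0.03151) = 247.81/0.79603 = 311.31 bar
a n²/V² = (1.331)(4.75)²/(0.9457)² = 33.578 bar
P = 311.31 − 33.578 = 277.7 bar

P ≈ 277.7 bar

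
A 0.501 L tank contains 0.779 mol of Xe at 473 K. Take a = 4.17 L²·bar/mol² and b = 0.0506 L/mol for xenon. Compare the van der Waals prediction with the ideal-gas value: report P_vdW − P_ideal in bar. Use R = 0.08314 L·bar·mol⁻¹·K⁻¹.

Ideal: P_ideal = nRT/V = (0.779)(0.08314)(473)/0.501 = 61.1464 bar
vdW: P = nRT/(V − nb) − a n²/V² = 30.6343/0.461583 − 2.53053/0.251001 = 66.3679 − 10.0818 = 56.2861 bar
ΔP = 56.2861 − 61.1464 = -4.860 bar

ΔP ≈ -4.860 bar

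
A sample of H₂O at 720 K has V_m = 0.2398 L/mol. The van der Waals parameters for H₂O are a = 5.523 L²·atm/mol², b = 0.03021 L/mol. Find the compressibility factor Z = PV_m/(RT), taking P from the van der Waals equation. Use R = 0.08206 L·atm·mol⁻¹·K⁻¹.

P = RT/(V_m − b) − a/V_m² = (0.08206)(720)/(0.2398 − 0.03021) − 5.523/(0.2398)²
  = 59.083/0.20959 − 96.045 = 281.90 − 96.045 = 185.86 atm
Z = PV_m/(RT) = (185.86)(0.2398)/((0.08206)(720)) = 44.569/59.083 = 0.7543

Z ≈ 0.7543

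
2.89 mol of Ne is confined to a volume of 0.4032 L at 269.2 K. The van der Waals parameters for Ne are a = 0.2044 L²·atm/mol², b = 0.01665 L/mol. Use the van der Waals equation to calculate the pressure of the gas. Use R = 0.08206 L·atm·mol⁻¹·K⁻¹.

P = nRT/(V − nb) − a n²/V²
nRT/(V − nb) = (2.89)(0.08206)(269.2)/(0.4032 − 2.89×0.01665) = 63.842/0.35508 = 179.80 atm
a n²/V² = (0.2044)(2.89)²/(0.4032)² = 10.501 atm
P = 179.80 − 10.501 = 169.3 atm

P ≈ 169.3 atm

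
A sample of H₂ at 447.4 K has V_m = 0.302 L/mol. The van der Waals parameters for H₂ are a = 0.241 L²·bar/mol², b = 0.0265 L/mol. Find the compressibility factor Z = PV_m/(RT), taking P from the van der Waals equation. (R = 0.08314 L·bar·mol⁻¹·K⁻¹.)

P = RT/(V_m − b) − a/V_m² = (0.08314)(447.4)/(0.302 − 0.0265) − 0.241/(0.302)²
  = 37.197/0.27550 − 2.6424 = 135.02 − 2.6424 = 132.38 bar
Z = PV_m/(RT) = (132.38)(0.302)/((0.08314)(447.4)) = 39.979/37.197 = 1.075

Z ≈ 1.075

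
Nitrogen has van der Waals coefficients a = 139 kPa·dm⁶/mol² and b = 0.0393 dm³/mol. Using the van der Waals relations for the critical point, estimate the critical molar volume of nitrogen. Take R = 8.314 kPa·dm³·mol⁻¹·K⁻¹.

V_m,c ≈ 0.1179 dm³/mol

For a van der Waals gas, V_m,c = 3b.
V_m,c = 3×0.0393 = 0.1179 dm³/mol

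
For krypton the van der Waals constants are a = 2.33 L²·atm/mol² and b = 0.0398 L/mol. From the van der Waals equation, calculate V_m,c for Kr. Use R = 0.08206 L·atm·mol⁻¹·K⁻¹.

V_m,c ≈ 0.1194 L/mol

For a van der Waals gas, V_m,c = 3b.
V_m,c = 3×0.0398 = 0.1194 L/mol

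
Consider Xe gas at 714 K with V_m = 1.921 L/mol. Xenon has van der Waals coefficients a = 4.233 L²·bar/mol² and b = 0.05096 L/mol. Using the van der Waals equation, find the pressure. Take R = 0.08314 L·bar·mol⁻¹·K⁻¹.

P ≈ 30.60 bar

P = RT/(V_m − b) − a/V_m²
RT/(V_m − b) = (0.08314)(714)/(1.921 − 0.05096) = 59.362/1.8700 = 31.744 bar
a/V_m² = 4.233/(1.921)² = 1.1471 bar
P = 31.744 − 1.1471 = 30.60 bar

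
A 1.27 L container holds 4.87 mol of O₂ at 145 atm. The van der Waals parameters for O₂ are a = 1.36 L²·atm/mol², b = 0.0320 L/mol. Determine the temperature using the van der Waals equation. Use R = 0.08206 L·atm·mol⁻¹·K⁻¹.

T = (P + a n²/V²)(V − nb)/(nR)
P + a n²/V² = 145 + (1.36)(4.87)²/(1.27)² = 165.00 atm
V − nb = 1.27 − (4.87)(0.0320) = 1.1142 L
T = (165.00)(1.1142)/((4.87)(0.08206)) = 460.0 K

T ≈ 460.0 K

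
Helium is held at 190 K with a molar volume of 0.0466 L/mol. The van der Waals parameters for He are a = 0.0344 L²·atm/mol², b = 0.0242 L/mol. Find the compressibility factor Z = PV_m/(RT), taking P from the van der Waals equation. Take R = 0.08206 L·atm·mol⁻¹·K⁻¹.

Z ≈ 2.033

P = RT/(V_m − b) − a/V_m² = (0.08206)(190)/(0.0466 − 0.0242) − 0.0344/(0.0466)²
  = 15.591/0.022400 − 15.841 = 696.03 − 15.841 = 680.19 atm
Z = PV_m/(RT) = (680.19)(0.0466)/((0.08206)(190)) = 31.697/15.591 = 2.033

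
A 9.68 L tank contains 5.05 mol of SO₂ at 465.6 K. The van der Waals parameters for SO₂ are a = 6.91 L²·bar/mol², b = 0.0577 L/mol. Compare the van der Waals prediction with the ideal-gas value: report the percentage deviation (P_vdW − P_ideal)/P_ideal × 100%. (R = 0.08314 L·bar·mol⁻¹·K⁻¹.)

Ideal: P_ideal = nRT/V = (5.05)(0.08314)(465.6)/9.68 = 20.1948 bar
vdW: P = nRT/(V − nb) − a n²/V² = 195.485/9.38862 − 176.222/93.7024 = 20.8215 − 1.88066 = 18.9408 bar
% deviation = (18.9408 − 20.1948)/20.1948 × 100% = -6.21%

-6.21 %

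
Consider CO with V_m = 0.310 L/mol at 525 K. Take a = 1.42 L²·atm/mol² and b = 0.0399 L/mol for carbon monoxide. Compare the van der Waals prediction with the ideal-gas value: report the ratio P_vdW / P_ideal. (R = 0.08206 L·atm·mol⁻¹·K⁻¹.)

Ideal: P_ideal = RT/V_m = (0.08206)(525)/0.310 = 138.973 atm
vdW: P = RT/(V_m − b) − a/V_m² = 43.0815/0.270100 − 1.42/0.0961000 = 159.502 − 14.7763 = 144.726 atm
Ratio = 144.726/138.973 = 1.041

P_vdW / P_ideal ≈ 1.041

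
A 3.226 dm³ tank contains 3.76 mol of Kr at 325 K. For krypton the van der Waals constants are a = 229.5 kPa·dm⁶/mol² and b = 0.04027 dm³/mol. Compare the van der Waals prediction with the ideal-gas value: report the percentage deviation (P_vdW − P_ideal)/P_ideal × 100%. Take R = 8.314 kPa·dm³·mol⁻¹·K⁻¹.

Ideal: P_ideal = nRT/V = (3.76)(8.314)(325)/3.226 = 3149.32 kPa
vdW: P = nRT/(V − nb) − a n²/V² = 10159.7/3.07458 − 3244.58/10.4071 = 3304.42 − 311.766 = 2992.65 kPa
% deviation = (2992.65 − 3149.32)/3149.32 × 100% = -4.97%

-4.97 %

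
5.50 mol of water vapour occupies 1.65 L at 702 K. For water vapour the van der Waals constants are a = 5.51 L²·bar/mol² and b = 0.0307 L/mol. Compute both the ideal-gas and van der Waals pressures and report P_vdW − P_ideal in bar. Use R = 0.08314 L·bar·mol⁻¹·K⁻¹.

ΔP ≈ -39.04 bar

Ideal: P_ideal = nRT/V = (5.50)(0.08314)(702)/1.65 = 194.548 bar
vdW: P = nRT/(V − nb) − a n²/V² = 321.004/1.48115 − 166.678/2.72250 = 216.726 − 61.2224 = 155.504 bar
ΔP = 155.504 − 194.548 = -39.04 bar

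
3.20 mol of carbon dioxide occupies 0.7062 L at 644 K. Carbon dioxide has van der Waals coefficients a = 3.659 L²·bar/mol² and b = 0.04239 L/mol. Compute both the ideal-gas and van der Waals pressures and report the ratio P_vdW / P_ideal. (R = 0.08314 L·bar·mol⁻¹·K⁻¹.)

P_vdW / P_ideal ≈ 0.9281

Ideal: P_ideal = nRT/V = (3.20)(0.08314)(644)/0.7062 = 242.615 bar
vdW: P = nRT/(V − nb) − a n²/V² = 171.335/0.570552 − 37.4682/0.498718 = 300.297 − 75.1290 = 225.168 bar
Ratio = 225.168/242.615 = 0.9281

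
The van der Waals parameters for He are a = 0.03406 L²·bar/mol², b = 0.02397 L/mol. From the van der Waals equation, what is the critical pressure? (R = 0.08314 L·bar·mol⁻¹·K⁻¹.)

P_c ≈ 2.196 bar

For a van der Waals gas, P_c = a/(27b²).
P_c = 0.03406/(27×(0.02397)²) = 0.03406/0.015513 = 2.196 bar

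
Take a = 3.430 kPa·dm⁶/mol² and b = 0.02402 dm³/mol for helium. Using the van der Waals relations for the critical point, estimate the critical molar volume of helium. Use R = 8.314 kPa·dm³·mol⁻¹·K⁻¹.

For a van der Waals gas, V_m,c = 3b.
V_m,c = 3×0.02402 = 0.07206 dm³/mol

V_m,c ≈ 0.07206 dm³/mol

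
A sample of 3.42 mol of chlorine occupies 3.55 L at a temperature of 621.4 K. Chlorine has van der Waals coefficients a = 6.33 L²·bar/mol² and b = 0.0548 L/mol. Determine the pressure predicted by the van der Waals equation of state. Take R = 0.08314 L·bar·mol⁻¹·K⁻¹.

P ≈ 46.67 bar

P = nRT/(V − nb) − a n²/V²
nRT/(V − nb) = (3.42)(0.08314)(621.4)/(3.55 − 3.42×0.0548) = 176.69/3.3626 = 52.546 bar
a n²/V² = (6.33)(3.42)²/(3.55)² = 5.8749 bar
P = 52.546 − 5.8749 = 46.67 bar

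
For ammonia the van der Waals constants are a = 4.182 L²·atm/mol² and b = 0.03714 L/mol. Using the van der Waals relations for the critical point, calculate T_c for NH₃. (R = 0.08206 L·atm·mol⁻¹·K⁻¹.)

For a van der Waals gas, T_c = 8a/(27Rb).
T_c = 8×4.182/(27×0.08206×0.03714) = 33.456/0.082288 = 406.6 K

T_c ≈ 406.6 K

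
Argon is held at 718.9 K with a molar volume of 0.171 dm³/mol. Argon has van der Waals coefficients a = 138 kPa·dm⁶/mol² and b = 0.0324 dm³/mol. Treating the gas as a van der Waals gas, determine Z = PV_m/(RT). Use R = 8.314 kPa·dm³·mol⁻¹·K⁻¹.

Z ≈ 1.099

P = RT/(V_m − b) − a/V_m² = (8.314)(718.9)/(0.171 − 0.0324) − 138/(0.171)²
  = 5976.9/0.13860 − 4719.4 = 43123 − 4719.4 = 38404 kPa
Z = PV_m/(RT) = (38404)(0.171)/((8.314)(718.9)) = 6567.1/5976.9 = 1.099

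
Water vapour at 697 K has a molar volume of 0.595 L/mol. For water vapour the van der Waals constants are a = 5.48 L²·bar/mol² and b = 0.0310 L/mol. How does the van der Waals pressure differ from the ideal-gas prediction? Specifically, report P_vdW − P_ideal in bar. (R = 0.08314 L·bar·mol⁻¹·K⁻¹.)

Ideal: P_ideal = RT/V_m = (0.08314)(697)/0.595 = 97.3926 bar
vdW: P = RT/(V_m − b) − a/V_m² = 57.9486/0.564000 − 5.48/0.354025 = 102.746 − 15.4791 = 87.267 bar
ΔP = 87.267 − 97.3926 = -10.13 bar

ΔP ≈ -10.13 bar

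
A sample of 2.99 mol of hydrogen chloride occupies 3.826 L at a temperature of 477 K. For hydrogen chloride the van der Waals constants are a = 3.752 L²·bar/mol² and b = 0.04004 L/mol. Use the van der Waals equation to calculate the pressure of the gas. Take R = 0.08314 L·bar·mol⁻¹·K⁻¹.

P ≈ 29.70 bar

P = nRT/(V − nb) − a n²/V²
nRT/(V − nb) = (2.99)(0.08314)(477)/(3.826 − 2.99×0.04004) = 118.58/3.7063 = 31.994 bar
a n²/V² = (3.752)(2.99)²/(3.826)² = 2.2915 bar
P = 31.994 − 2.2915 = 29.70 bar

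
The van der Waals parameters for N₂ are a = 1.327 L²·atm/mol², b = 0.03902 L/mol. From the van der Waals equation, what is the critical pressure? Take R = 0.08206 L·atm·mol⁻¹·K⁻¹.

For a van der Waals gas, P_c = a/(27b²).
P_c = 1.327/(27×(0.03902)²) = 1.327/0.041109 = 32.28 atm

P_c ≈ 32.28 atm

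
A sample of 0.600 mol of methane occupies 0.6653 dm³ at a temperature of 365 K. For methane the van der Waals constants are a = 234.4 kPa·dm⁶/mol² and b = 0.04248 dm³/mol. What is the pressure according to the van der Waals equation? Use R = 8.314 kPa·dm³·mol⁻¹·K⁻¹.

P = nRT/(V − nb) − a n²/V²
nRT/(V − nb) = (0.600)(8.314)(365)/(0.6653 − 0.600×0.04248) = 1820.8/0.63981 = 2845.8 kPa
a n²/V² = (234.4)(0.600)²/(0.6653)² = 190.64 kPa
P = 2845.8 − 190.64 = 2655 kPa

P ≈ 2655 kPa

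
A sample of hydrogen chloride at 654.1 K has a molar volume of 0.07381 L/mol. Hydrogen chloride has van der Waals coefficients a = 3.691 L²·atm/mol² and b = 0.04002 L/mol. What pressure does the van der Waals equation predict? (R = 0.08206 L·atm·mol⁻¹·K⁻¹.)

P ≈ 911.0 atm

P = RT/(V_m − b) − a/V_m²
RT/(V_m − b) = (0.08206)(654.1)/(0.07381 − 0.04002) = 53.675/0.033790 = 1588.5 atm
a/V_m² = 3.691/(0.07381)² = 677.51 atm
P = 1588.5 − 677.51 = 911.0 atm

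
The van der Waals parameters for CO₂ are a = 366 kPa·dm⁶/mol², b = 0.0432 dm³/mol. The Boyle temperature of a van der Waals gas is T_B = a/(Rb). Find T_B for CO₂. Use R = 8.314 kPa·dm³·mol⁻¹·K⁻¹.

For a van der Waals gas the second virial coefficient B₂ = b − a/(RT) vanishes at T_B = a/(Rb).
T_B = 366/(8.314×0.0432) = 366/0.35916 = 1019 K

T_B ≈ 1019 K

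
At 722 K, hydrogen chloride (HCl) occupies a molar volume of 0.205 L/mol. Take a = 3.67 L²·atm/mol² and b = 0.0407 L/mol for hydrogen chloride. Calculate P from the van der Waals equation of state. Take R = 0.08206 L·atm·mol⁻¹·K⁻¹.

P ≈ 273.3 atm

P = RT/(V_m − b) − a/V_m²
RT/(V_m − b) = (0.08206)(722)/(0.205 − 0.0407) = 59.247/0.16430 = 360.60 atm
a/V_m² = 3.67/(0.205)² = 87.329 atm
P = 360.60 − 87.329 = 273.3 atm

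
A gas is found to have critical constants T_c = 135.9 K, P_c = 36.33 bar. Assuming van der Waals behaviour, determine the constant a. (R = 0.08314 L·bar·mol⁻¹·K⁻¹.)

From T_c = 8a/(27Rb) and P_c = a/(27b²): a = 27 R² T_c²/(64 P_c).
a = 27×(0.08314)²×(135.9)²/(64×36.33) = 3446.9/2325.1 = 1.482 L²·bar/mol²

a ≈ 1.482 L²·bar/mol²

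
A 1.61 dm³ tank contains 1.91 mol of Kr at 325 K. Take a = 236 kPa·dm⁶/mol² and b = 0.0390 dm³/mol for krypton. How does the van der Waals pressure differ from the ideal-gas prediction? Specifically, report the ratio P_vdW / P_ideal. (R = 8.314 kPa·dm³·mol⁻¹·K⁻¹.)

P_vdW / P_ideal ≈ 0.9449

Ideal: P_ideal = nRT/V = (1.91)(8.314)(325)/1.61 = 3205.54 kPa
vdW: P = nRT/(V − nb) − a n²/V² = 5160.92/1.53551 − 860.952/2.59210 = 3361.05 − 332.145 = 3028.91 kPa
Ratio = 3028.91/3205.54 = 0.9449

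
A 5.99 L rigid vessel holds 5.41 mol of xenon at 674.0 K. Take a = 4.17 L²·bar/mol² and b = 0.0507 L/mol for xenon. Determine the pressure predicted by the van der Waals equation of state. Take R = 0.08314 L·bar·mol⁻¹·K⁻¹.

P = nRT/(V − nb) − a n²/V²
nRT/(V − nb) = (5.41)(0.08314)(674.0)/(5.99 − 5.41×0.0507) = 303.16/5.7157 = 53.040 bar
a n²/V² = (4.17)(5.41)²/(5.99)² = 3.4016 bar
P = 53.040 − 3.4016 = 49.64 bar

P ≈ 49.64 bar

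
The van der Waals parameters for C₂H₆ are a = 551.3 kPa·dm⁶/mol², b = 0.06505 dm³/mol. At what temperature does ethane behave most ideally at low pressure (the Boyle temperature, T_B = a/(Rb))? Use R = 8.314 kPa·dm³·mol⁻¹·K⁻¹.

For a van der Waals gas the second virial coefficient B₂ = b − a/(RT) vanishes at T_B = a/(Rb).
T_B = 551.3/(8.314×0.06505) = 551.3/0.54083 = 1019 K

T_B ≈ 1019 K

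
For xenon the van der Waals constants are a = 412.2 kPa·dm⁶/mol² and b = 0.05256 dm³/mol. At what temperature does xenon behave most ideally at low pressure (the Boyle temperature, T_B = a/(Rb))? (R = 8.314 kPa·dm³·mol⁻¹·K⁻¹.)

For a van der Waals gas the second virial coefficient B₂ = b − a/(RT) vanishes at T_B = a/(Rb).
T_B = 412.2/(8.314×0.05256) = 412.2/0.43698 = 943.3 K

T_B ≈ 943.3 K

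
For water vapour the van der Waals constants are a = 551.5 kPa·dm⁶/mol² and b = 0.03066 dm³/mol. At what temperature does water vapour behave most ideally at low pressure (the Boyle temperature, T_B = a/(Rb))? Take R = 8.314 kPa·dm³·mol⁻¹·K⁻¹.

For a van der Waals gas the second virial coefficient B₂ = b − a/(RT) vanishes at T_B = a/(Rb).
T_B = 551.5/(8.314×0.03066) = 551.5/0.25491 = 2164 K

T_B ≈ 2164 K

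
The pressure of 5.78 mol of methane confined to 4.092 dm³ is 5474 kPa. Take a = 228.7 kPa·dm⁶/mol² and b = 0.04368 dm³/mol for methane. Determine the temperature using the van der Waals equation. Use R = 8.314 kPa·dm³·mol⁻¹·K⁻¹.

T ≈ 473.8 K

T = (P + a n²/V²)(V − nb)/(nR)
P + a n²/V² = 5474 + (228.7)(5.78)²/(4.092)² = 5930.3 kPa
V − nb = 4.092 − (5.78)(0.04368) = 3.8395 dm³
T = (5930.3)(3.8395)/((5.78)(8.314)) = 473.8 K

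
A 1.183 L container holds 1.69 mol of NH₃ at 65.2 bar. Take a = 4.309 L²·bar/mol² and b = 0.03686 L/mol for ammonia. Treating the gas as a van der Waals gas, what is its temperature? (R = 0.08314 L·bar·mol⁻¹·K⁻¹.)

T ≈ 590.2 K

T = (P + a n²/V²)(V − nb)/(nR)
P + a n²/V² = 65.2 + (4.309)(1.69)²/(1.183)² = 73.994 bar
V − nb = 1.183 − (1.69)(0.03686) = 1.1207 L
T = (73.994)(1.1207)/((1.69)(0.08314)) = 590.2 K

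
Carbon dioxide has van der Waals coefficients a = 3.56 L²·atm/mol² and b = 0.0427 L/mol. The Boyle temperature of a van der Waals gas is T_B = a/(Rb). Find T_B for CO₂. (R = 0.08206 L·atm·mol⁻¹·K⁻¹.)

T_B ≈ 1016 K

For a van der Waals gas the second virial coefficient B₂ = b − a/(RT) vanishes at T_B = a/(Rb).
T_B = 3.56/(0.08206×0.0427) = 3.56/0.0035040 = 1016 K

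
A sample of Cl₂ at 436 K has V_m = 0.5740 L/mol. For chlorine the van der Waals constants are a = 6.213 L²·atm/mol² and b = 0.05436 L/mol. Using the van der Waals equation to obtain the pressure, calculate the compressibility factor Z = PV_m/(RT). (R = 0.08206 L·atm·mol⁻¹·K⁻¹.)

Z ≈ 0.8021

P = RT/(V_m − b) − a/V_m² = (0.08206)(436)/(0.5740 − 0.05436) − 6.213/(0.5740)²
  = 35.778/0.51964 − 18.857 = 68.852 − 18.857 = 49.995 atm
Z = PV_m/(RT) = (49.995)(0.5740)/((0.08206)(436)) = 28.697/35.778 = 0.8021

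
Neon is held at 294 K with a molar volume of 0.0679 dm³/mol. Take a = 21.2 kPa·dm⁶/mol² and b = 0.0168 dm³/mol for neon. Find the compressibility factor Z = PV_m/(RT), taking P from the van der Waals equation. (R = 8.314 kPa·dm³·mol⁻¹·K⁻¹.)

P = RT/(V_m − b) − a/V_m² = (8.314)(294)/(0.0679 − 0.0168) − 21.2/(0.0679)²
  = 2444.3/0.051100 − 4598.3 = 47834 − 4598.3 = 43236 kPa
Z = PV_m/(RT) = (43236)(0.0679)/((8.314)(294)) = 2935.7/2444.3 = 1.201

Z ≈ 1.201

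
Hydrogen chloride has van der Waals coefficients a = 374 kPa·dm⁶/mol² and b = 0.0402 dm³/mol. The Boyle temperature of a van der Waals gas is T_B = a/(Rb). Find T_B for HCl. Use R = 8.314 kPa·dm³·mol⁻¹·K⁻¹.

T_B ≈ 1119 K

For a van der Waals gas the second virial coefficient B₂ = b − a/(RT) vanishes at T_B = a/(Rb).
T_B = 374/(8.314×0.0402) = 374/0.33422 = 1119 K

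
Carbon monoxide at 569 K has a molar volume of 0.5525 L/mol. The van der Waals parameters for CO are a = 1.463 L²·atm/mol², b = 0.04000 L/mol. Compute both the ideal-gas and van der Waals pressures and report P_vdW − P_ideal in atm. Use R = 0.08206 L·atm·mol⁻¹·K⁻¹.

ΔP ≈ 1.803 atm

Ideal: P_ideal = RT/V_m = (0.08206)(569)/0.5525 = 84.5107 atm
vdW: P = RT/(V_m − b) − a/V_m² = 46.6921/0.512500 − 1.463/0.305256 = 91.1065 − 4.79270 = 86.3138 atm
ΔP = 86.3138 − 84.5107 = 1.803 atm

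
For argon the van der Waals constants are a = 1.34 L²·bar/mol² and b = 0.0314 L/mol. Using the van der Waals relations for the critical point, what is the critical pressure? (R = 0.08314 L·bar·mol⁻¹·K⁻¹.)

For a van der Waals gas, P_c = a/(27b²).
P_c = 1.34/(27×(0.0314)²) = 1.34/0.026621 = 50.34 bar

P_c ≈ 50.34 bar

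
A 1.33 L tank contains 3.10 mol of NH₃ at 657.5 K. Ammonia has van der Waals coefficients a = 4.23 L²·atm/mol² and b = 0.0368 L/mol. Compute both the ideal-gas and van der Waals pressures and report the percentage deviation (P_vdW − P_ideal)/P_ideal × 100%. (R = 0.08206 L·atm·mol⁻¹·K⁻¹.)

Ideal: P_ideal = nRT/V = (3.10)(0.08206)(657.5)/1.33 = 125.758 atm
vdW: P = nRT/(V − nb) − a n²/V² = 167.259/1.21592 − 40.6503/1.76890 = 137.558 − 22.9806 = 114.577 atm
% deviation = (114.577 − 125.758)/125.758 × 100% = -8.89%

-8.89 %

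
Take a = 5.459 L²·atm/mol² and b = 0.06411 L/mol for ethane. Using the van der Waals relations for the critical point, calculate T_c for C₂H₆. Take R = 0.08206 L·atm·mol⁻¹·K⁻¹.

T_c ≈ 307.5 K

For a van der Waals gas, T_c = 8a/(27Rb).
T_c = 8×5.459/(27×0.08206×0.06411) = 43.672/0.14204 = 307.5 K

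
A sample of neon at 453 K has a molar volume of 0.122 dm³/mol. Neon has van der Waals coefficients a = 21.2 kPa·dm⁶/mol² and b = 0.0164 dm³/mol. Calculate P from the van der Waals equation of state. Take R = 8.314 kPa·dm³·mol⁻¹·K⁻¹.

P = RT/(V_m − b) − a/V_m²
RT/(V_m − b) = (8.314)(453)/(0.122 − 0.0164) = 3766.2/0.10560 = 35665 kPa
a/V_m² = 21.2/(0.122)² = 1424.3 kPa
P = 35665 − 1424.3 = 34241 kPa

P ≈ 34241 kPa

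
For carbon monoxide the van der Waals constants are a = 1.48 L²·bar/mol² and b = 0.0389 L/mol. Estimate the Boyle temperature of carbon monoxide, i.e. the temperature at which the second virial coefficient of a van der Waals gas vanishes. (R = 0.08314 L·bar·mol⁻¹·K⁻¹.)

T_B ≈ 457.6 K

For a van der Waals gas the second virial coefficient B₂ = b − a/(RT) vanishes at T_B = a/(Rb).
T_B = 1.48/(0.08314×0.0389) = 1.48/0.0032341 = 457.6 K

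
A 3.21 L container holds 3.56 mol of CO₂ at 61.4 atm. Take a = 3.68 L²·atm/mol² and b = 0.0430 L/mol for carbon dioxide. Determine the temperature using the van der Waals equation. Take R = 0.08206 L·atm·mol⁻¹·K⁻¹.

T ≈ 689.9 K

T = (P + a n²/V²)(V − nb)/(nR)
P + a n²/V² = 61.4 + (3.68)(3.56)²/(3.21)² = 65.926 atm
V − nb = 3.21 − (3.56)(0.0430) = 3.0569 L
T = (65.926)(3.0569)/((3.56)(0.08206)) = 689.9 K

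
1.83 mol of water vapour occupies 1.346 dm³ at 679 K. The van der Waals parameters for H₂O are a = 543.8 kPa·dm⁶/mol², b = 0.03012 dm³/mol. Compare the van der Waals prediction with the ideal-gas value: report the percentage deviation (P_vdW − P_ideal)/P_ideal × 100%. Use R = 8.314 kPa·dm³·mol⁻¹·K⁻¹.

-8.83 %

Ideal: P_ideal = nRT/V = (1.83)(8.314)(679)/1.346 = 7675.13 kPa
vdW: P = nRT/(V − nb) − a n²/V² = 10330.7/1.29088 − 1821.13/1.81172 = 8002.84 − 1005.19 = 6997.65 kPa
% deviation = (6997.65 − 7675.13)/7675.13 × 100% = -8.83%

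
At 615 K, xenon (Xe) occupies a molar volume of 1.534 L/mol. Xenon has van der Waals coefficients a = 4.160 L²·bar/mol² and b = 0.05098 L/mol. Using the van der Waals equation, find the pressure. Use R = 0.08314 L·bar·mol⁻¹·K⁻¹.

P ≈ 32.71 bar

P = RT/(V_m − b) − a/V_m²
RT/(V_m − b) = (0.08314)(615)/(1.534 − 0.05098) = 51.131/1.4830 = 34.478 bar
a/V_m² = 4.160/(1.534)² = 1.7678 bar
P = 34.478 − 1.7678 = 32.71 bar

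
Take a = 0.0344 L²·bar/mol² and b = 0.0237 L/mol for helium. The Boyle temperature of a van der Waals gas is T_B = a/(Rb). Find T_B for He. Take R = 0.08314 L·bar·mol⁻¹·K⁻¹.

For a van der Waals gas the second virial coefficient B₂ = b − a/(RT) vanishes at T_B = a/(Rb).
T_B = 0.0344/(0.08314×0.0237) = 0.0344/0.0019704 = 17.46 K

T_B ≈ 17.46 K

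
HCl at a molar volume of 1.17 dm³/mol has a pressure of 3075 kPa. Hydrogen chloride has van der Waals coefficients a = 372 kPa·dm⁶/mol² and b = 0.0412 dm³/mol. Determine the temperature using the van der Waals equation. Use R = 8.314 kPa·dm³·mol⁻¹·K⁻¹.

T ≈ 454.4 K

T = (P + a/V_m²)(V_m − b)/R
P + a/V_m² = 3075 + 372/(1.17)² = 3346.8 kPa
V_m − b = 1.17 − 0.0412 = 1.1288 dm³/mol
T = (3346.8)(1.1288)/8.314 = 454.4 K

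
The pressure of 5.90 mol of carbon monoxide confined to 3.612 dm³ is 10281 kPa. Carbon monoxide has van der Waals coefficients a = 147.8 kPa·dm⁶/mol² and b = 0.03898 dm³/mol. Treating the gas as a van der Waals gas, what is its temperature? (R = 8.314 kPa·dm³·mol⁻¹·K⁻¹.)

T = (P + a n²/V²)(V − nb)/(nR)
P + a n²/V² = 10281 + (147.8)(5.90)²/(3.612)² = 10675 kPa
V − nb = 3.612 − (5.90)(0.03898) = 3.3820 dm³
T = (10675)(3.3820)/((5.90)(8.314)) = 736.0 K

T ≈ 736.0 K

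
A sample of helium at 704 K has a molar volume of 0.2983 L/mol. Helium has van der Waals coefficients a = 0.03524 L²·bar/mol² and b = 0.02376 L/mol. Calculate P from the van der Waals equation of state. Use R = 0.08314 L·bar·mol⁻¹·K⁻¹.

P = RT/(V_m − b) − a/V_m²
RT/(V_m − b) = (0.08314)(704)/(0.2983 − 0.02376) = 58.531/0.27454 = 213.20 bar
a/V_m² = 0.03524/(0.2983)² = 0.39603 bar
P = 213.20 − 0.39603 = 212.8 bar

P ≈ 212.8 bar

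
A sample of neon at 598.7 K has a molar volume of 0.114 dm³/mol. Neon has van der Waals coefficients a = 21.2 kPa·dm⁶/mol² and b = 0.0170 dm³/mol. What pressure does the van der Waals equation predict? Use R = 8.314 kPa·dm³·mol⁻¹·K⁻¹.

P ≈ 49684 kPa

P = RT/(V_m − b) − a/V_m²
RT/(V_m − b) = (8.314)(598.7)/(0.114 − 0.0170) = 4977.6/0.097000 = 51315 kPa
a/V_m² = 21.2/(0.114)² = 1631.3 kPa
P = 51315 − 1631.3 = 49684 kPa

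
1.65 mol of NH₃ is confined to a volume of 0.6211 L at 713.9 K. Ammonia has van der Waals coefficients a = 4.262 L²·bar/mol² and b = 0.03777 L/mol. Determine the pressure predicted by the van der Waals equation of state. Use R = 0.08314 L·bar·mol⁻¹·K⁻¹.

P ≈ 145.2 bar

P = nRT/(V − nb) − a n²/V²
nRT/(V − nb) = (1.65)(0.08314)(713.9)/(0.6211 − 1.65×0.03777) = 97.934/0.55878 = 175.26 bar
a n²/V² = (4.262)(1.65)²/(0.6211)² = 30.079 bar
P = 175.26 − 30.079 = 145.2 bar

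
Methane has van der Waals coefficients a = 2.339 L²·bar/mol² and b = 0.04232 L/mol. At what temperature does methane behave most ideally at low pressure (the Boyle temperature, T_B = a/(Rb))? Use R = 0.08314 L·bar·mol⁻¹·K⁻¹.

For a van der Waals gas the second virial coefficient B₂ = b − a/(RT) vanishes at T_B = a/(Rb).
T_B = 2.339/(0.08314×0.04232) = 2.339/0.0035185 = 664.8 K

T_B ≈ 664.8 K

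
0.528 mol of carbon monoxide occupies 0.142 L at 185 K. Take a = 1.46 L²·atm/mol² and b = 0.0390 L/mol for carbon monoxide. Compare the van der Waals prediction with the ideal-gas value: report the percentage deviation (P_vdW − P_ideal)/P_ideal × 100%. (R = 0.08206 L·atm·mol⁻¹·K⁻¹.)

-18.80 %

Ideal: P_ideal = nRT/V = (0.528)(0.08206)(185)/0.142 = 56.4480 atm
vdW: P = nRT/(V − nb) − a n²/V² = 8.01562/0.121408 − 0.407025/0.0201640 = 66.0222 − 20.1857 = 45.8365 atm
% deviation = (45.8365 − 56.4480)/56.4480 × 100% = -18.80%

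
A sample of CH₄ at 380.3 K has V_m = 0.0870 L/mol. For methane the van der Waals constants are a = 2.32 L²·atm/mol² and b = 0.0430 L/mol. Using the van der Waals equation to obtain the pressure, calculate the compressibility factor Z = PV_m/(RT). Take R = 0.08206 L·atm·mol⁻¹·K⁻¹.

P = RT/(V_m − b) − a/V_m² = (0.08206)(380.3)/(0.0870 − 0.0430) − 2.32/(0.0870)²
  = 31.207/0.044000 − 306.51 = 709.25 − 306.51 = 402.74 atm
Z = PV_m/(RT) = (402.74)(0.0870)/((0.08206)(380.3)) = 35.038/31.207 = 1.123

Z ≈ 1.123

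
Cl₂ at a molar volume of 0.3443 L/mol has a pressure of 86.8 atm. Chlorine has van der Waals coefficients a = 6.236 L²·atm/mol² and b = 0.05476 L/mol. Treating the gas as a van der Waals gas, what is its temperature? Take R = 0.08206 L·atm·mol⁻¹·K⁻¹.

T ≈ 491.9 K

T = (P + a/V_m²)(V_m − b)/R
P + a/V_m² = 86.8 + 6.236/(0.3443)² = 139.41 atm
V_m − b = 0.3443 − 0.05476 = 0.28954 L/mol
T = (139.41)(0.28954)/0.08206 = 491.9 K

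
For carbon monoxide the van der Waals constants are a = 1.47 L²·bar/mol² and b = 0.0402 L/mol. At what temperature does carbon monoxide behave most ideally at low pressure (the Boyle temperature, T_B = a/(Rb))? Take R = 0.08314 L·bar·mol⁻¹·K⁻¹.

T_B ≈ 439.8 K

For a van der Waals gas the second virial coefficient B₂ = b − a/(RT) vanishes at T_B = a/(Rb).
T_B = 1.47/(0.08314×0.0402) = 1.47/0.0033422 = 439.8 K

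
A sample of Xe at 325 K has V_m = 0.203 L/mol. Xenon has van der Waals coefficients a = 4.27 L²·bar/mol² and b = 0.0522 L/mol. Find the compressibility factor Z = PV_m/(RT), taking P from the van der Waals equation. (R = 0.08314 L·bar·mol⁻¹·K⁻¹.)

P = RT/(V_m − b) − a/V_m² = (0.08314)(325)/(0.203 − 0.0522) − 4.27/(0.203)²
  = 27.021/0.15080 − 103.62 = 179.18 − 103.62 = 75.56 bar
Z = PV_m/(RT) = (75.56)(0.203)/((0.08314)(325)) = 15.339/27.021 = 0.5677

Z ≈ 0.5677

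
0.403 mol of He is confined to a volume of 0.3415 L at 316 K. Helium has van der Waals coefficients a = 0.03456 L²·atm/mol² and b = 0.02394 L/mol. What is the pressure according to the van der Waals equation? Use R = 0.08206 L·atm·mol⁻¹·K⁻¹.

P = nRT/(V − nb) − a n²/V²
nRT/(V − nb) = (0.403)(0.08206)(316)/(0.3415 − 0.403×0.02394) = 10.450/0.33185 = 31.490 atm
a n²/V² = (0.03456)(0.403)²/(0.3415)² = 0.048129 atm
P = 31.490 − 0.048129 = 31.44 atm

P ≈ 31.44 atm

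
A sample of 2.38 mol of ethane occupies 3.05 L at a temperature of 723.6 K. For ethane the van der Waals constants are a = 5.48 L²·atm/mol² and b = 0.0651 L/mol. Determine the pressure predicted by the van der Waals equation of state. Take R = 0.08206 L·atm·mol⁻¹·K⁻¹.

P ≈ 45.48 atm

P = nRT/(V − nb) − a n²/V²
nRT/(V − nb) = (2.38)(0.08206)(723.6)/(3.05 − 2.38×0.0651) = 141.32/2.8951 = 48.814 atm
a n²/V² = (5.48)(2.38)²/(3.05)² = 3.3368 atm
P = 48.814 − 3.3368 = 45.48 atm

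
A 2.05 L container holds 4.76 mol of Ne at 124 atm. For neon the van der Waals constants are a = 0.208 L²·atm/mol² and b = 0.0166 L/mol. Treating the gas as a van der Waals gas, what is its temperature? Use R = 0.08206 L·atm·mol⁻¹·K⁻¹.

T ≈ 631.4 K

T = (P + a n²/V²)(V − nb)/(nR)
P + a n²/V² = 124 + (0.208)(4.76)²/(2.05)² = 125.12 atm
V − nb = 2.05 − (4.76)(0.0166) = 1.9710 L
T = (125.12)(1.9710)/((4.76)(0.08206)) = 631.4 K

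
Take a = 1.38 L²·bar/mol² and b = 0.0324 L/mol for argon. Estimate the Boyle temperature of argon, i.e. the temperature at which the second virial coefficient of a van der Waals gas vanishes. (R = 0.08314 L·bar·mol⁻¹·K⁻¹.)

For a van der Waals gas the second virial coefficient B₂ = b − a/(RT) vanishes at T_B = a/(Rb).
T_B = 1.38/(0.08314×0.0324) = 1.38/0.0026937 = 512.3 K

T_B ≈ 512.3 K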